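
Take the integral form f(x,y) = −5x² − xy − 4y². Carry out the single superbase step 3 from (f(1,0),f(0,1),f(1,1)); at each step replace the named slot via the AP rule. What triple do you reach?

start (-5,-4,-10) = (f(1,0),f(0,1),f(1,1))
replace slot 3: 2·((-5)+(-4)) − (-10) = -8 → (-5,-4,-8)

-5,-4,-8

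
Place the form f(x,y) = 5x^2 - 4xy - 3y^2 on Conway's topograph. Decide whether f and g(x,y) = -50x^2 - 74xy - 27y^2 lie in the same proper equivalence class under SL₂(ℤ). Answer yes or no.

D₁ = 76, D₂ = 76
river cycle of f (length 6): (-3, 4, 5), (5, 6, -2), (-2, 6, 5), (5, 4, -3), (-3, 8, 1), (1, 8, -3)
river cycle of g (length 6): (-3, 4, 5), (5, 6, -2), (-2, 6, 5), (5, 4, -3), (-3, 8, 1), (1, 8, -3)
cycles coincide ⇒ equivalent

yes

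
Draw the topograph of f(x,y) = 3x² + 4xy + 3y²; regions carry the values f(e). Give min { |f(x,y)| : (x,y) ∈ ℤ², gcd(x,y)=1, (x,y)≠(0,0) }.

translate: b→-2 (≡4 mod 6), so (3,4,3)→(3,-2,2)
flip: (3,-2,2)→(2,2,3)
reduced (well bottom): (2,2,3) with a≤c, −a<b≤a
well minimum = a = 2

2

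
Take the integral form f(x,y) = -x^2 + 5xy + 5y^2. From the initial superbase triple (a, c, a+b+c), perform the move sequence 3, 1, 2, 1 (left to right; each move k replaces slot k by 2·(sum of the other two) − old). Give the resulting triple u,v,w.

start (-1,5,9) = (f(1,0),f(0,1),f(1,1))
replace slot 3: 2·((-1)+5) − 9 = -1 → (-1,5,-1)
replace slot 1: 2·(5+(-1)) − (-1) = 9 → (9,5,-1)
replace slot 2: 2·(9+(-1)) − 5 = 11 → (9,11,-1)
replace slot 1: 2·(11+(-1)) − 9 = 11 → (11,11,-1)

11,11,-1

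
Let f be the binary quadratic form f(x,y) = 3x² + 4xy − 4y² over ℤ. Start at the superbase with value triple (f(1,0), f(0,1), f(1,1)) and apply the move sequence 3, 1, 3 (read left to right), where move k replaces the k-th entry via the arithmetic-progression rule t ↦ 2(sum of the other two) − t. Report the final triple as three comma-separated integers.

start (3,-4,3) = (f(1,0),f(0,1),f(1,1))
replace slot 3: 2·(3+(-4)) − 3 = -5 → (3,-4,-5)
replace slot 1: 2·((-4)+(-5)) − 3 = -21 → (-21,-4,-5)
replace slot 3: 2·((-21)+(-4)) − (-5) = -45 → (-21,-4,-45)

-21,-4,-45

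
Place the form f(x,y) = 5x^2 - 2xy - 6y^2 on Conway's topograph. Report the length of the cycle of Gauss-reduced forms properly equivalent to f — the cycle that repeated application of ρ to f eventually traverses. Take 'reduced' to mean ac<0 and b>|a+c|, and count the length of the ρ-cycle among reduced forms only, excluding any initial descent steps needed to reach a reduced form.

D = 124, ⌊√D⌋ = 11
descent: ρ → (-6,2,5)  [lands on river]
river: ρ → (5,8,-3)
river: ρ → (-3,10,2)
river: ρ → (2,10,-3)
river: ρ → (-3,8,5)
river: ρ → (5,2,-6)
river: ρ → (-6,10,1)
river: ρ → (1,10,-6)
ρ-cycle length = 8 (tail of 1 descent step not counted)

8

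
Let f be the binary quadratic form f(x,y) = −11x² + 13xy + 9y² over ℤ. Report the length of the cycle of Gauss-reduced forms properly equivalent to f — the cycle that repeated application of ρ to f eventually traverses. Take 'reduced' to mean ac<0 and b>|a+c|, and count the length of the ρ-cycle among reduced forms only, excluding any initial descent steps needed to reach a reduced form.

D = 565, ⌊√D⌋ = 23
river: ρ → (9,23,-1)
river: ρ → (-1,23,9)
river: ρ → (9,13,-11)
river: ρ → (-11,9,11)
river: ρ → (11,13,-9)
river: ρ → (-9,23,1)
river: ρ → (1,23,-9)
river: ρ → (-9,13,11)
river: ρ → (11,9,-11)
river: ρ → (-11,13,9)
ρ-cycle length = 10 (tail of 0 descent steps not counted)

10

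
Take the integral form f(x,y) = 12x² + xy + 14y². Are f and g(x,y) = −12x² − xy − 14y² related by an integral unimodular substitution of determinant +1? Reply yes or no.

D₁ = -671, D₂ = -671
f: reduced (well bottom): (12,1,14) with a≤c, −a<b≤a
g is negative-definite; reduce −g:
−g: reduced (well bottom): (12,1,14) with a≤c, −a<b≤a
flip sign back: reduced form of g is (-12,-1,-14)
reduced forms (12, 1, 14) vs (-12, -1, -14) ⇒ inequivalent

no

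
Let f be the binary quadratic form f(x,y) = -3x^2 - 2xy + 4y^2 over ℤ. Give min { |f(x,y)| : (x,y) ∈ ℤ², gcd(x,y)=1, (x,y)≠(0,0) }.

descent: ρ → (4,2,-3)  [lands on river]
river: ρ → (-3,4,3)
river: ρ → (3,2,-4)
river: ρ → (-4,6,1)
river: ρ → (1,6,-4)
river: ρ → (-4,2,3)
river: ρ → (3,4,-3)
river: ρ → (-3,2,4)
river: ρ → (4,6,-1)
river: ρ → (-1,6,4)
closes: descent 1, river 10
min |a| on river = 1

1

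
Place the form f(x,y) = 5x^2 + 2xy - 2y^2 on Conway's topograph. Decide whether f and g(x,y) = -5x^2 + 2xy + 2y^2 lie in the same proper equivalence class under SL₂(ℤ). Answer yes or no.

D₁ = 44, D₂ = 44
river cycle of f (length 2): (-2, 6, 1), (1, 6, -2)
river cycle of g (length 2): (2, 6, -1), (-1, 6, 2)
cycles differ ⇒ inequivalent

no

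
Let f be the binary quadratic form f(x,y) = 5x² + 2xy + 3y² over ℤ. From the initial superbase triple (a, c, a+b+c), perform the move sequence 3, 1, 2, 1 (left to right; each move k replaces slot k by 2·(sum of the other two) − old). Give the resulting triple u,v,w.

start (5,3,10) = (f(1,0),f(0,1),f(1,1))
replace slot 3: 2·(5+3) − 10 = 6 → (5,3,6)
replace slot 1: 2·(3+6) − 5 = 13 → (13,3,6)
replace slot 2: 2·(13+6) − 3 = 35 → (13,35,6)
replace slot 1: 2·(35+6) − 13 = 69 → (69,35,6)

69,35,6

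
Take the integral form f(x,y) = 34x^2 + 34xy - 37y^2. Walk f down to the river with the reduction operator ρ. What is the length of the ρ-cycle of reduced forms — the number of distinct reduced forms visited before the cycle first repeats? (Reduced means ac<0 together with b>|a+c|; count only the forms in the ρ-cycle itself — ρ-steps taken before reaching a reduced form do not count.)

D = 6188, ⌊√D⌋ = 78
river: ρ → (-37,40,31)
river: ρ → (31,22,-46)
river: ρ → (-46,70,7)
river: ρ → (7,70,-46)
river: ρ → (-46,22,31)
river: ρ → (31,40,-37)
river: ρ → (-37,34,34)
river: ρ → (34,34,-37)
ρ-cycle length = 8 (tail of 0 descent steps not counted)

8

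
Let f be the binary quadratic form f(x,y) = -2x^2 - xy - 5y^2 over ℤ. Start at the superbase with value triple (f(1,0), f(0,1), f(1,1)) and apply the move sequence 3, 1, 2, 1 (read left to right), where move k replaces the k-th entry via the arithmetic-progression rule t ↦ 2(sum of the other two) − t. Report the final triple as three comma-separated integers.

start (-2,-5,-8) = (f(1,0),f(0,1),f(1,1))
replace slot 3: 2·((-2)+(-5)) − (-8) = -6 → (-2,-5,-6)
replace slot 1: 2·((-5)+(-6)) − (-2) = -20 → (-20,-5,-6)
replace slot 2: 2·((-20)+(-6)) − (-5) = -47 → (-20,-47,-6)
replace slot 1: 2·((-47)+(-6)) − (-20) = -86 → (-86,-47,-6)

-86,-47,-6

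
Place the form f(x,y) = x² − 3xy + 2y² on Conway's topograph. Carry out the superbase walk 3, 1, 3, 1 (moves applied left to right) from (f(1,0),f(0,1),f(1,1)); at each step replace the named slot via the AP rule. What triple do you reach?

start (1,2,0) = (f(1,0),f(0,1),f(1,1))
replace slot 3: 2·(1+2) − 0 = 6 → (1,2,6)
replace slot 1: 2·(2+6) − 1 = 15 → (15,2,6)
replace slot 3: 2·(15+2) − 6 = 28 → (15,2,28)
replace slot 1: 2·(2+28) − 15 = 45 → (45,2,28)

45,2,28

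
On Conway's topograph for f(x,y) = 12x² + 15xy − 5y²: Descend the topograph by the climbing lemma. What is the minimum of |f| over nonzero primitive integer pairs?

river: ρ → (-5,15,12)
river: ρ → (12,9,-8)
river: ρ → (-8,7,13)
river: ρ → (13,19,-2)
river: ρ → (-2,21,3)
river: ρ → (3,21,-2)
river: ρ → (-2,19,13)
river: ρ → (13,7,-8)
river: ρ → (-8,9,12)
river: ρ → (12,15,-5)
closes: descent 0, river 10
min |a| on river = 2

2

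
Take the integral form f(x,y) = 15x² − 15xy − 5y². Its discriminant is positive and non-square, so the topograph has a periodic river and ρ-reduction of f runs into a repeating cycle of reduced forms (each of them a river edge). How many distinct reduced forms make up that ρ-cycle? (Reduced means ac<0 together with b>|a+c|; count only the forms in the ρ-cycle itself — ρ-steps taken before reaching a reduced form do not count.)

D = 525, ⌊√D⌋ = 22
descent: ρ → (-5,15,15)  [lands on river]
river: ρ → (15,15,-5)
ρ-cycle length = 2 (tail of 1 descent step not counted)

2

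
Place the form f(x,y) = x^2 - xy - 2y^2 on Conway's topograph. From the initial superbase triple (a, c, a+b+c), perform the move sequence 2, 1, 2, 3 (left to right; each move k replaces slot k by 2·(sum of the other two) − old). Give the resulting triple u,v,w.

start (1,-2,-2) = (f(1,0),f(0,1),f(1,1))
replace slot 2: 2·(1+(-2)) − (-2) = 0 → (1,0,-2)
replace slot 1: 2·(0+(-2)) − 1 = -5 → (-5,0,-2)
replace slot 2: 2·((-5)+(-2)) − 0 = -14 → (-5,-14,-2)
replace slot 3: 2·((-5)+(-14)) − (-2) = -36 → (-5,-14,-36)

-5,-14,-36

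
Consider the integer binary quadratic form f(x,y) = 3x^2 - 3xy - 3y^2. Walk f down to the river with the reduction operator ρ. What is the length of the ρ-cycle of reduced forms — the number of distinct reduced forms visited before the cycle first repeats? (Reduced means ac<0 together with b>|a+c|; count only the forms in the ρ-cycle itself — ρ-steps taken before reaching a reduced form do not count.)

D = 45, ⌊√D⌋ = 6
descent: ρ → (-3,3,3)  [lands on river]
river: ρ → (3,3,-3)
ρ-cycle length = 2 (tail of 1 descent step not counted)

2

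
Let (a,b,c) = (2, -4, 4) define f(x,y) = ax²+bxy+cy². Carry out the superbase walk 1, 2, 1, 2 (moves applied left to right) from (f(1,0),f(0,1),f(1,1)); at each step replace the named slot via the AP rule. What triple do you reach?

start (2,4,2) = (f(1,0),f(0,1),f(1,1))
replace slot 1: 2·(4+2) − 2 = 10 → (10,4,2)
replace slot 2: 2·(10+2) − 4 = 20 → (10,20,2)
replace slot 1: 2·(20+2) − 10 = 34 → (34,20,2)
replace slot 2: 2·(34+2) − 20 = 52 → (34,52,2)

34,52,2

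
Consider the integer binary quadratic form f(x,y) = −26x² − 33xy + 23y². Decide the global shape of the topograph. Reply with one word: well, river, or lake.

D = b²−4ac = (-33)² − 4·(-26)·23 = 3481
D = 59² is a perfect square ⇒ form factors over ℤ ⇒ lakes

lake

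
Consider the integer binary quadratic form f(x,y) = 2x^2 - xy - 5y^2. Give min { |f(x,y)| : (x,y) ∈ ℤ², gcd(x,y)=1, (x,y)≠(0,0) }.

descent: ρ → (-5,1,2)
descent: ρ → (2,3,-4)  [lands on river]
river: ρ → (-4,5,1)
river: ρ → (1,5,-4)
river: ρ → (-4,3,2)
river: ρ → (2,5,-2)
river: ρ → (-2,3,4)
river: ρ → (4,5,-1)
river: ρ → (-1,5,4)
river: ρ → (4,3,-2)
river: ρ → (-2,5,2)
closes: descent 2, river 10
min |a| on river = 1

1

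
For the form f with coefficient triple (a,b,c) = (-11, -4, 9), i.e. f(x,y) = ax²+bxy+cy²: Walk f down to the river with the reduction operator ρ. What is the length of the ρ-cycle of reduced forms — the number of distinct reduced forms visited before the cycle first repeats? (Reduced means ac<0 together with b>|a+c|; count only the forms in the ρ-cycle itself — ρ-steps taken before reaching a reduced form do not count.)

D = 412, ⌊√D⌋ = 20
descent: ρ → (9,4,-11)  [lands on river]
river: ρ → (-11,18,2)
river: ρ → (2,18,-11)
river: ρ → (-11,4,9)
river: ρ → (9,14,-6)
river: ρ → (-6,10,13)
river: ρ → (13,16,-3)
river: ρ → (-3,20,1)
river: ρ → (1,20,-3)
river: ρ → (-3,16,13)
river: ρ → (13,10,-6)
river: ρ → (-6,14,9)
ρ-cycle length = 12 (tail of 1 descent step not counted)

12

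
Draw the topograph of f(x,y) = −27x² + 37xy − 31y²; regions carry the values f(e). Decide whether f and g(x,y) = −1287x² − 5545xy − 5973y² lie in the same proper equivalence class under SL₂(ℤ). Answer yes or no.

D₁ = -1979, D₂ = -1979
f is negative-definite; reduce −f:
−f: translate: b→17 (≡-37 mod 54), so (27,-37,31)→(27,17,21)
−f: flip: (27,17,21)→(21,-17,27)
−f: reduced (well bottom): (21,-17,27) with a≤c, −a<b≤a
flip sign back: reduced form of f is (-21,17,-27)
g is negative-definite; reduce −g:
−g: translate: b→397 (≡5545 mod 2574), so (1287,5545,5973)→(1287,397,31)
−g: flip: (1287,397,31)→(31,-397,1287)
−g: translate: b→-25 (≡-397 mod 62), so (31,-397,1287)→(31,-25,21)
−g: flip: (31,-25,21)→(21,25,31)
−g: translate: b→-17 (≡25 mod 42), so (21,25,31)→(21,-17,27)
−g: reduced (well bottom): (21,-17,27) with a≤c, −a<b≤a
flip sign back: reduced form of g is (-21,17,-27)
reduced forms (-21, 17, -27) vs (-21, 17, -27) ⇒ equivalent

yes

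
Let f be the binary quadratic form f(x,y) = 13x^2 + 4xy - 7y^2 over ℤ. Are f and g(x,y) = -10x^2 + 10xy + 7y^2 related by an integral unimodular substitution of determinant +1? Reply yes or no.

D₁ = 380, D₂ = 380
river cycle of f (length 4): (-7, 10, 10), (10, 10, -7), (-7, 18, 2), (2, 18, -7)
river cycle of g (length 4): (7, 18, -2), (-2, 18, 7), (7, 10, -10), (-10, 10, 7)
cycles differ ⇒ inequivalent

no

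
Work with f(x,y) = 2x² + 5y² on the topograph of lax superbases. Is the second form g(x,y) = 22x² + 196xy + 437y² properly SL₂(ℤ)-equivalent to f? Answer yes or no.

D₁ = -40, D₂ = -40
f: reduced (well bottom): (2,0,5) with a≤c, −a<b≤a
g: translate: b→20 (≡196 mod 44), so (22,196,437)→(22,20,5)
g: flip: (22,20,5)→(5,-20,22)
g: translate: b→0 (≡-20 mod 10), so (5,-20,22)→(5,0,2)
g: flip: (5,0,2)→(2,0,5)
g: reduced (well bottom): (2,0,5) with a≤c, −a<b≤a
reduced forms (2, 0, 5) vs (2, 0, 5) ⇒ equivalent

yes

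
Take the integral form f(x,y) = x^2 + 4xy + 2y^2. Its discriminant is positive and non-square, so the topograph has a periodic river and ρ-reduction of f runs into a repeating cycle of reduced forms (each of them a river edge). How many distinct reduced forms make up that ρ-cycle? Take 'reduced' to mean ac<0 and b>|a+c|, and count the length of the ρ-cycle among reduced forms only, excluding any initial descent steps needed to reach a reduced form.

D = 8, ⌊√D⌋ = 2
descent: ρ → (2,0,-1)
descent: ρ → (-1,2,1)  [lands on river]
river: ρ → (1,2,-1)
ρ-cycle length = 2 (tail of 2 descent steps not counted)

2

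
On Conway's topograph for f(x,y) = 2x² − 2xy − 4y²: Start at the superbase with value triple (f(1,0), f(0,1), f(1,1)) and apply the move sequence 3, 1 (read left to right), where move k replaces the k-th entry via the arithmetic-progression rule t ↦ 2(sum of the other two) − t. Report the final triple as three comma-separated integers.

start (2,-4,-4) = (f(1,0),f(0,1),f(1,1))
replace slot 3: 2·(2+(-4)) − (-4) = 0 → (2,-4,0)
replace slot 1: 2·((-4)+0) − 2 = -10 → (-10,-4,0)

-10,-4,0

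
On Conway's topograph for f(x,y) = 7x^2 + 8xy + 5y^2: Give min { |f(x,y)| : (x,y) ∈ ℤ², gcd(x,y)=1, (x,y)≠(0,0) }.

translate: b→-6 (≡8 mod 14), so (7,8,5)→(7,-6,4)
flip: (7,-6,4)→(4,6,7)
translate: b→-2 (≡6 mod 8), so (4,6,7)→(4,-2,5)
reduced (well bottom): (4,-2,5) with a≤c, −a<b≤a
well minimum = a = 4

4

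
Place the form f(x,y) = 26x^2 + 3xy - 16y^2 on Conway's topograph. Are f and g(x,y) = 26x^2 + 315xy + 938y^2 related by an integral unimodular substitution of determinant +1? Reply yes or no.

D₁ = 1673, D₂ = 1673
river cycle of f (length 26): (-16, 29, 13), (13, 23, -22), (-22, 21, 14), (14, 35, -8), (-8, 29, 26), (26, 23, -11), (-11, 21, 28), (28, 35, -4), (-4, 37, 19), (19, 39, -2), … (16 more)
river cycle of g (length 26): (-16, 29, 13), (13, 23, -22), (-22, 21, 14), (14, 35, -8), (-8, 29, 26), (26, 23, -11), (-11, 21, 28), (28, 35, -4), (-4, 37, 19), (19, 39, -2), … (16 more)
cycles coincide ⇒ equivalent

yes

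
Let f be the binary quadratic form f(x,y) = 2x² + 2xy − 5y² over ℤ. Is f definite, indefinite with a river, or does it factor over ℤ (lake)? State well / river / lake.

D = b²−4ac = 2² − 4·2·(-5) = 44
D > 0 non-square ⇒ indefinite ⇒ periodic river

river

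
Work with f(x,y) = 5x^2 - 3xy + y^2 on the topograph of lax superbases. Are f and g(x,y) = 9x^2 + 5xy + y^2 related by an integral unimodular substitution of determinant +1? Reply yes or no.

D₁ = -11, D₂ = -11
f: flip: (5,-3,1)→(1,3,5)
f: translate: b→1 (≡3 mod 2), so (1,3,5)→(1,1,3)
f: reduced (well bottom): (1,1,3) with a≤c, −a<b≤a
g: flip: (9,5,1)→(1,-5,9)
g: translate: b→1 (≡-5 mod 2), so (1,-5,9)→(1,1,3)
g: reduced (well bottom): (1,1,3) with a≤c, −a<b≤a
reduced forms (1, 1, 3) vs (1, 1, 3) ⇒ equivalent

yes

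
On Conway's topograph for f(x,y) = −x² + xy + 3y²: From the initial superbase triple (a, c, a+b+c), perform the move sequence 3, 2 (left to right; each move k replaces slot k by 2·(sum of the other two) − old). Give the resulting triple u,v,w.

start (-1,3,3) = (f(1,0),f(0,1),f(1,1))
replace slot 3: 2·((-1)+3) − 3 = 1 → (-1,3,1)
replace slot 2: 2·((-1)+1) − 3 = -3 → (-1,-3,1)

-1,-3,1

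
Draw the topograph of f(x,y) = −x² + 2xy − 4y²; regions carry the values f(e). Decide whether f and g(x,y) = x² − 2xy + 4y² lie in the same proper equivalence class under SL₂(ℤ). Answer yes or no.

D₁ = -12, D₂ = -12
f is negative-definite; reduce −f:
−f: translate: b→0 (≡-2 mod 2), so (1,-2,4)→(1,0,3)
−f: reduced (well bottom): (1,0,3) with a≤c, −a<b≤a
flip sign back: reduced form of f is (-1,0,-3)
g: translate: b→0 (≡-2 mod 2), so (1,-2,4)→(1,0,3)
g: reduced (well bottom): (1,0,3) with a≤c, −a<b≤a
reduced forms (-1, 0, -3) vs (1, 0, 3) ⇒ inequivalent

no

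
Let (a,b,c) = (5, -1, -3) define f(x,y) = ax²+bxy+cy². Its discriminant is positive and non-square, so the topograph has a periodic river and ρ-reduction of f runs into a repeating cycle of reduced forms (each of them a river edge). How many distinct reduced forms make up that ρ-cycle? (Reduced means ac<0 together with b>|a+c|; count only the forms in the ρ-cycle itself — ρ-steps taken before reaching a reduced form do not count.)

D = 61, ⌊√D⌋ = 7
descent: ρ → (-3,7,1)  [lands on river]
river: ρ → (1,7,-3)
river: ρ → (-3,5,3)
river: ρ → (3,7,-1)
river: ρ → (-1,7,3)
river: ρ → (3,5,-3)
ρ-cycle length = 6 (tail of 1 descent step not counted)

6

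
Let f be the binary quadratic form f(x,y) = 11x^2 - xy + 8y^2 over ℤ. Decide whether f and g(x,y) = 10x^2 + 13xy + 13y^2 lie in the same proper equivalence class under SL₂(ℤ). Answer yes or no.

D₁ = -351, D₂ = -351
f: flip: (11,-1,8)→(8,1,11)
f: reduced (well bottom): (8,1,11) with a≤c, −a<b≤a
g: translate: b→-7 (≡13 mod 20), so (10,13,13)→(10,-7,10)
g: flip: (10,-7,10)→(10,7,10)
g: reduced (well bottom): (10,7,10) with a≤c, −a<b≤a
reduced forms (8, 1, 11) vs (10, 7, 10) ⇒ inequivalent

no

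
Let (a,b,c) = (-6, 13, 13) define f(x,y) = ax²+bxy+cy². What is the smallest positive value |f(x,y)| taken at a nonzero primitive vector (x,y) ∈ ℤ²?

river: ρ → (13,13,-6)
river: ρ → (-6,11,15)
river: ρ → (15,19,-2)
river: ρ → (-2,21,5)
river: ρ → (5,19,-6)
river: ρ → (-6,17,8)
river: ρ → (8,15,-8)
river: ρ → (-8,17,6)
river: ρ → (6,19,-5)
river: ρ → (-5,21,2)
river: ρ → (2,19,-15)
river: ρ → (-15,11,6)
river: ρ → (6,13,-13)
river: ρ → (-13,13,6)
river: ρ → (6,11,-15)
river: ρ → (-15,19,2)
river: ρ → (2,21,-5)
river: ρ → (-5,19,6)
river: ρ → (6,17,-8)
river: ρ → (-8,15,8)
river: ρ → (8,17,-6)
river: ρ → (-6,19,5)
river: ρ → (5,21,-2)
river: ρ → (-2,19,15)
river: ρ → (15,11,-6)
river: ρ → (-6,13,13)
closes: descent 0, river 26
min |a| on river = 2

2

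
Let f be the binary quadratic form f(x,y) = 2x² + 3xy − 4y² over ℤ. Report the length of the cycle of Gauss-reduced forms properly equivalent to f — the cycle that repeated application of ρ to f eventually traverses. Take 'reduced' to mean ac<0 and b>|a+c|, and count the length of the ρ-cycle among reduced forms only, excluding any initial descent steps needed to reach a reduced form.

D = 41, ⌊√D⌋ = 6
river: ρ → (-4,5,1)
river: ρ → (1,5,-4)
river: ρ → (-4,3,2)
river: ρ → (2,5,-2)
river: ρ → (-2,3,4)
river: ρ → (4,5,-1)
river: ρ → (-1,5,4)
river: ρ → (4,3,-2)
river: ρ → (-2,5,2)
river: ρ → (2,3,-4)
ρ-cycle length = 10 (tail of 0 descent steps not counted)

10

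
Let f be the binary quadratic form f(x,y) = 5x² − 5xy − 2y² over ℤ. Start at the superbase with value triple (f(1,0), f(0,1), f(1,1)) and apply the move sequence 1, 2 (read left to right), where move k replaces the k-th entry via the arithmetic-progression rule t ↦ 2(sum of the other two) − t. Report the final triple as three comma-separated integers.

start (5,-2,-2) = (f(1,0),f(0,1),f(1,1))
replace slot 1: 2·((-2)+(-2)) − 5 = -13 → (-13,-2,-2)
replace slot 2: 2·((-13)+(-2)) − (-2) = -28 → (-13,-28,-2)

-13,-28,-2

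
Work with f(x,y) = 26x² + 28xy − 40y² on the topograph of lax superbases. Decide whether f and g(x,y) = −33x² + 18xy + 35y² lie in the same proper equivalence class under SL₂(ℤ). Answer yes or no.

D₁ = 4944, D₂ = 4944
river cycle of f (length 26): (-40, 52, 14), (14, 60, -24), (-24, 36, 38), (38, 40, -22), (-22, 48, 30), (30, 12, -40), (-40, 68, 2), (2, 68, -40), (-40, 12, 30), (30, 48, -22), … (16 more)
river cycle of g (length 26): (35, 52, -16), (-16, 44, 47), (47, 50, -13), (-13, 54, 39), (39, 24, -28), (-28, 32, 35), (35, 38, -25), (-25, 62, 11), (11, 70, -1), (-1, 70, 11), … (16 more)
cycles differ ⇒ inequivalent

no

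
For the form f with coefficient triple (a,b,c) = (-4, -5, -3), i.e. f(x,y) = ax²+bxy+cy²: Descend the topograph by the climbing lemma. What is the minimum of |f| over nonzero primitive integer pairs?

translate: b→-3 (≡5 mod 8), so (4,5,3)→(4,-3,2)
flip: (4,-3,2)→(2,3,4)
translate: b→-1 (≡3 mod 4), so (2,3,4)→(2,-1,3)
reduced (well bottom): (2,-1,3) with a≤c, −a<b≤a
well minimum |f| = |-2| = 2 (negative-definite)

2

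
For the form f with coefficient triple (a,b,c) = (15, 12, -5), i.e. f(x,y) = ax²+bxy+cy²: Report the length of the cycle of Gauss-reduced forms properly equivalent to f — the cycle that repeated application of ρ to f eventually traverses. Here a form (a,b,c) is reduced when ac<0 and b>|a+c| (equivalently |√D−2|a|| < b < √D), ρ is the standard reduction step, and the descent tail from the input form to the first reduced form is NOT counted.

D = 444, ⌊√D⌋ = 21
river: ρ → (-5,18,6)
river: ρ → (6,18,-5)
river: ρ → (-5,12,15)
river: ρ → (15,18,-2)
river: ρ → (-2,18,15)
river: ρ → (15,12,-5)
ρ-cycle length = 6 (tail of 0 descent steps not counted)

6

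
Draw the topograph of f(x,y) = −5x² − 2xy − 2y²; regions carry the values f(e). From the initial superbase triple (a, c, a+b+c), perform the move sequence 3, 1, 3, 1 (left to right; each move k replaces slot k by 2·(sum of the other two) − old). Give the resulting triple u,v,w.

start (-5,-2,-9) = (f(1,0),f(0,1),f(1,1))
replace slot 3: 2·((-5)+(-2)) − (-9) = -5 → (-5,-2,-5)
replace slot 1: 2·((-2)+(-5)) − (-5) = -9 → (-9,-2,-5)
replace slot 3: 2·((-9)+(-2)) − (-5) = -17 → (-9,-2,-17)
replace slot 1: 2·((-2)+(-17)) − (-9) = -29 → (-29,-2,-17)

-29,-2,-17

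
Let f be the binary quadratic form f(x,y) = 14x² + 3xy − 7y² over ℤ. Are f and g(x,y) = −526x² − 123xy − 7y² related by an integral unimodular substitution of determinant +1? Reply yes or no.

D₁ = 401, D₂ = 401
river cycle of f (length 10): (-7, 11, 10), (10, 9, -8), (-8, 7, 11), (11, 15, -4), (-4, 17, 7), (7, 11, -10), (-10, 9, 8), (8, 7, -11), (-11, 15, 4), (4, 17, -7)
river cycle of g (length 10): (-7, 11, 10), (10, 9, -8), (-8, 7, 11), (11, 15, -4), (-4, 17, 7), (7, 11, -10), (-10, 9, 8), (8, 7, -11), (-11, 15, 4), (4, 17, -7)
cycles coincide ⇒ equivalent

yes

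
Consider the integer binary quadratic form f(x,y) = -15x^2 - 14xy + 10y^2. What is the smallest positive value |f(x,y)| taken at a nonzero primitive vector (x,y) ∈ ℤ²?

descent: ρ → (10,14,-15)  [lands on river]
river: ρ → (-15,16,9)
river: ρ → (9,20,-11)
river: ρ → (-11,24,5)
river: ρ → (5,26,-6)
river: ρ → (-6,22,13)
river: ρ → (13,4,-15)
river: ρ → (-15,26,2)
river: ρ → (2,26,-15)
river: ρ → (-15,4,13)
river: ρ → (13,22,-6)
river: ρ → (-6,26,5)
river: ρ → (5,24,-11)
river: ρ → (-11,20,9)
river: ρ → (9,16,-15)
river: ρ → (-15,14,10)
river: ρ → (10,26,-3)
river: ρ → (-3,28,1)
river: ρ → (1,28,-3)
river: ρ → (-3,26,10)
closes: descent 1, river 20
min |a| on river = 1

1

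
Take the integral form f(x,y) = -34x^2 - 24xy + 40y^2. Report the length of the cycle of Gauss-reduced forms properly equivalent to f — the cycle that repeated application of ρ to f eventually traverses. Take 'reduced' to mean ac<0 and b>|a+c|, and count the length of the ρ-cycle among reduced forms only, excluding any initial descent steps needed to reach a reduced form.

D = 6016, ⌊√D⌋ = 77
descent: ρ → (40,24,-34)  [lands on river]
river: ρ → (-34,44,30)
river: ρ → (30,76,-2)
river: ρ → (-2,76,30)
river: ρ → (30,44,-34)
river: ρ → (-34,24,40)
river: ρ → (40,56,-18)
river: ρ → (-18,52,46)
river: ρ → (46,40,-24)
river: ρ → (-24,56,30)
river: ρ → (30,64,-16)
river: ρ → (-16,64,30)
river: ρ → (30,56,-24)
river: ρ → (-24,40,46)
river: ρ → (46,52,-18)
river: ρ → (-18,56,40)
ρ-cycle length = 16 (tail of 1 descent step not counted)

16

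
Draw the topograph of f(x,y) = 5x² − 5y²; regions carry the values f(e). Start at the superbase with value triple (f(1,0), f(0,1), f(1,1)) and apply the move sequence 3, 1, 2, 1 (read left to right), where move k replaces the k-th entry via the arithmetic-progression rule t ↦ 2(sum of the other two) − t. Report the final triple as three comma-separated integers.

start (5,-5,0) = (f(1,0),f(0,1),f(1,1))
replace slot 3: 2·(5+(-5)) − 0 = 0 → (5,-5,0)
replace slot 1: 2·((-5)+0) − 5 = -15 → (-15,-5,0)
replace slot 2: 2·((-15)+0) − (-5) = -25 → (-15,-25,0)
replace slot 1: 2·((-25)+0) − (-15) = -35 → (-35,-25,0)

-35,-25,0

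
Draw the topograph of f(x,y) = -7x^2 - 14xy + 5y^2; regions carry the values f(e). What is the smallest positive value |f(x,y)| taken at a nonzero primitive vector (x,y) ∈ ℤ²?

descent: ρ → (5,14,-7)  [lands on river]
river: ρ → (-7,14,5)
river: ρ → (5,16,-4)
river: ρ → (-4,16,5)
closes: descent 1, river 4
min |a| on river = 4

4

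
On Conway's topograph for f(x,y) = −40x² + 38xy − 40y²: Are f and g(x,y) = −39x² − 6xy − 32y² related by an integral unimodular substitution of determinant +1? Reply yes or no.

D₁ = -4956, D₂ = -4956
f is negative-definite; reduce −f:
−f: flip: (40,-38,40)→(40,38,40)
−f: reduced (well bottom): (40,38,40) with a≤c, −a<b≤a
flip sign back: reduced form of f is (-40,-38,-40)
g is negative-definite; reduce −g:
−g: flip: (39,6,32)→(32,-6,39)
−g: reduced (well bottom): (32,-6,39) with a≤c, −a<b≤a
flip sign back: reduced form of g is (-32,6,-39)
reduced forms (-40, -38, -40) vs (-32, 6, -39) ⇒ inequivalent

no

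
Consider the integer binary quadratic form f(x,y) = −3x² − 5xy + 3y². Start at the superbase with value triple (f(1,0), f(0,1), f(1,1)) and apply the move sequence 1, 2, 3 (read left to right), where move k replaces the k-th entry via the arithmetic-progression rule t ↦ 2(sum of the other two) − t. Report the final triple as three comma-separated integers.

start (-3,3,-5) = (f(1,0),f(0,1),f(1,1))
replace slot 1: 2·(3+(-5)) − (-3) = -1 → (-1,3,-5)
replace slot 2: 2·((-1)+(-5)) − 3 = -15 → (-1,-15,-5)
replace slot 3: 2·((-1)+(-15)) − (-5) = -27 → (-1,-15,-27)

-1,-15,-27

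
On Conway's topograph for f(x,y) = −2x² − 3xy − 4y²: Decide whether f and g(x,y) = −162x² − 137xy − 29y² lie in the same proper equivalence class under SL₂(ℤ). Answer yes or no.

D₁ = -23, D₂ = -23
f is negative-definite; reduce −f:
−f: translate: b→-1 (≡3 mod 4), so (2,3,4)→(2,-1,3)
−f: reduced (well bottom): (2,-1,3) with a≤c, −a<b≤a
flip sign back: reduced form of f is (-2,1,-3)
g is negative-definite; reduce −g:
−g: flip: (162,137,29)→(29,-137,162)
−g: translate: b→-21 (≡-137 mod 58), so (29,-137,162)→(29,-21,4)
−g: flip: (29,-21,4)→(4,21,29)
−g: translate: b→-3 (≡21 mod 8), so (4,21,29)→(4,-3,2)
−g: flip: (4,-3,2)→(2,3,4)
−g: translate: b→-1 (≡3 mod 4), so (2,3,4)→(2,-1,3)
−g: reduced (well bottom): (2,-1,3) with a≤c, −a<b≤a
flip sign back: reduced form of g is (-2,1,-3)
reduced forms (-2, 1, -3) vs (-2, 1, -3) ⇒ equivalent

yes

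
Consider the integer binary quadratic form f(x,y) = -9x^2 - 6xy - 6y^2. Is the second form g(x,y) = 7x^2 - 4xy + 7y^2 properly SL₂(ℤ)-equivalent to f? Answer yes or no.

D₁ = -180, D₂ = -180
f is negative-definite; reduce −f:
−f: flip: (9,6,6)→(6,-6,9)
−f: translate: b→6 (≡-6 mod 12), so (6,-6,9)→(6,6,9)
−f: reduced (well bottom): (6,6,9) with a≤c, −a<b≤a
flip sign back: reduced form of f is (-6,-6,-9)
g: flip: (7,-4,7)→(7,4,7)
g: reduced (well bottom): (7,4,7) with a≤c, −a<b≤a
reduced forms (-6, -6, -9) vs (7, 4, 7) ⇒ inequivalent

no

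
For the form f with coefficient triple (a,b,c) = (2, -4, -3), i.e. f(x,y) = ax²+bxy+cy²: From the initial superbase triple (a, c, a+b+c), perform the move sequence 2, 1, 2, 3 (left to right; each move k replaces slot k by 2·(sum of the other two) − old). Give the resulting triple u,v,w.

start (2,-3,-5) = (f(1,0),f(0,1),f(1,1))
replace slot 2: 2·(2+(-5)) − (-3) = -3 → (2,-3,-5)
replace slot 1: 2·((-3)+(-5)) − 2 = -18 → (-18,-3,-5)
replace slot 2: 2·((-18)+(-5)) − (-3) = -43 → (-18,-43,-5)
replace slot 3: 2·((-18)+(-43)) − (-5) = -117 → (-18,-43,-117)

-18,-43,-117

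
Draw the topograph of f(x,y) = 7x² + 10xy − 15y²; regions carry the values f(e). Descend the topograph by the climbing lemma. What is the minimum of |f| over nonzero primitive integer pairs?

river: ρ → (-15,20,2)
river: ρ → (2,20,-15)
river: ρ → (-15,10,7)
river: ρ → (7,18,-7)
river: ρ → (-7,10,15)
river: ρ → (15,20,-2)
river: ρ → (-2,20,15)
river: ρ → (15,10,-7)
river: ρ → (-7,18,7)
river: ρ → (7,10,-15)
closes: descent 0, river 10
min |a| on river = 2

2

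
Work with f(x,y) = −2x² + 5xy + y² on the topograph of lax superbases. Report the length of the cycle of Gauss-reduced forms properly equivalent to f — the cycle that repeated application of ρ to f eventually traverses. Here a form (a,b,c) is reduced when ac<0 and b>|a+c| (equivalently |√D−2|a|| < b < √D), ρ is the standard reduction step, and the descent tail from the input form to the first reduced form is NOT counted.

D = 33, ⌊√D⌋ = 5
river: ρ → (1,5,-2)
river: ρ → (-2,3,3)
river: ρ → (3,3,-2)
river: ρ → (-2,5,1)
ρ-cycle length = 4 (tail of 0 descent steps not counted)

4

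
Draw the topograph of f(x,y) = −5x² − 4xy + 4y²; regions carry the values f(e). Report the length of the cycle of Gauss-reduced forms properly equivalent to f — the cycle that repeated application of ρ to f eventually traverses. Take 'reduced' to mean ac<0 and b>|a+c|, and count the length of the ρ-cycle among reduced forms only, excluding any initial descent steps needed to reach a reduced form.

D = 96, ⌊√D⌋ = 9
descent: ρ → (4,4,-5)  [lands on river]
river: ρ → (-5,6,3)
river: ρ → (3,6,-5)
river: ρ → (-5,4,4)
ρ-cycle length = 4 (tail of 1 descent step not counted)

4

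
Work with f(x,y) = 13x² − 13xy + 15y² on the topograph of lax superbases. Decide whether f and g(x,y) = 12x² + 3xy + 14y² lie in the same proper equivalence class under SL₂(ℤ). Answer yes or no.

D₁ = -611, D₂ = -663
discriminants differ ⇒ not SL₂(ℤ)-equivalent

no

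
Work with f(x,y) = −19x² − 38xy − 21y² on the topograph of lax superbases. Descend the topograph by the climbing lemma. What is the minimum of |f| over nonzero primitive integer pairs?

translate: b→0 (≡38 mod 38), so (19,38,21)→(19,0,2)
flip: (19,0,2)→(2,0,19)
reduced (well bottom): (2,0,19) with a≤c, −a<b≤a
well minimum |f| = |-2| = 2 (negative-definite)

2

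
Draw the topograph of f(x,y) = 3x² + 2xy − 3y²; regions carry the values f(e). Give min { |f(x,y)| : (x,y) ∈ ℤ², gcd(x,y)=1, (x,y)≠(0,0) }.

river: ρ → (-3,4,2)
river: ρ → (2,4,-3)
river: ρ → (-3,2,3)
river: ρ → (3,4,-2)
river: ρ → (-2,4,3)
river: ρ → (3,2,-3)
closes: descent 0, river 6
min |a| on river = 2

2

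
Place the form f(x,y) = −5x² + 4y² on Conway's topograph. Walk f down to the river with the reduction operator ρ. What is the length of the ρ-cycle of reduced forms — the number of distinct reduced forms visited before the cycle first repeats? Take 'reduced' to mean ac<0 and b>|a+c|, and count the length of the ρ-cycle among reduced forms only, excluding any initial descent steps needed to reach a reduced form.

D = 80, ⌊√D⌋ = 8
descent: ρ → (4,8,-1)  [lands on river]
river: ρ → (-1,8,4)
ρ-cycle length = 2 (tail of 1 descent step not counted)

2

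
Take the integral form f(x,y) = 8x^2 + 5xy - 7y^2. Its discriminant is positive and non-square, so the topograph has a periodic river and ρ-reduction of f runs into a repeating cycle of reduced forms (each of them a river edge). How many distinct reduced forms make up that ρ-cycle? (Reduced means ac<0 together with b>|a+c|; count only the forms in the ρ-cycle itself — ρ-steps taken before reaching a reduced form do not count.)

D = 249, ⌊√D⌋ = 15
river: ρ → (-7,9,6)
river: ρ → (6,15,-1)
river: ρ → (-1,15,6)
river: ρ → (6,9,-7)
river: ρ → (-7,5,8)
river: ρ → (8,11,-4)
river: ρ → (-4,13,5)
river: ρ → (5,7,-10)
river: ρ → (-10,13,2)
river: ρ → (2,15,-3)
river: ρ → (-3,15,2)
river: ρ → (2,13,-10)
river: ρ → (-10,7,5)
river: ρ → (5,13,-4)
river: ρ → (-4,11,8)
river: ρ → (8,5,-7)
ρ-cycle length = 16 (tail of 0 descent steps not counted)

16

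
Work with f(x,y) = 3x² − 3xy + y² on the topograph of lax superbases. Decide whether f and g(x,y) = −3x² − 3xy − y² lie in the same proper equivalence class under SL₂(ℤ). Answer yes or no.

D₁ = -3, D₂ = -3
f: translate: b→3 (≡-3 mod 6), so (3,-3,1)→(3,3,1)
f: flip: (3,3,1)→(1,-3,3)
f: translate: b→1 (≡-3 mod 2), so (1,-3,3)→(1,1,1)
f: reduced (well bottom): (1,1,1) with a≤c, −a<b≤a
g is negative-definite; reduce −g:
−g: flip: (3,3,1)→(1,-3,3)
−g: translate: b→1 (≡-3 mod 2), so (1,-3,3)→(1,1,1)
−g: reduced (well bottom): (1,1,1) with a≤c, −a<b≤a
flip sign back: reduced form of g is (-1,-1,-1)
reduced forms (1, 1, 1) vs (-1, -1, -1) ⇒ inequivalent

no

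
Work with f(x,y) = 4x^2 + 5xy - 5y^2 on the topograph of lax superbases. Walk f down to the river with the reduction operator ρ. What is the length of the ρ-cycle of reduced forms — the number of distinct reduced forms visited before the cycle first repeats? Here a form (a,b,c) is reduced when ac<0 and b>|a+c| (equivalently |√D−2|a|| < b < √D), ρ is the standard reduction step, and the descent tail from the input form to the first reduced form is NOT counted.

D = 105, ⌊√D⌋ = 10
river: ρ → (-5,5,4)
river: ρ → (4,3,-6)
river: ρ → (-6,9,1)
river: ρ → (1,9,-6)
river: ρ → (-6,3,4)
river: ρ → (4,5,-5)
ρ-cycle length = 6 (tail of 0 descent steps not counted)

6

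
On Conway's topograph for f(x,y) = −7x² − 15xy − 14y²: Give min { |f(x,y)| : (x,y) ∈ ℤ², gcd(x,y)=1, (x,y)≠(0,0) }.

translate: b→1 (≡15 mod 14), so (7,15,14)→(7,1,6)
flip: (7,1,6)→(6,-1,7)
reduced (well bottom): (6,-1,7) with a≤c, −a<b≤a
well minimum |f| = |-6| = 6 (negative-definite)

6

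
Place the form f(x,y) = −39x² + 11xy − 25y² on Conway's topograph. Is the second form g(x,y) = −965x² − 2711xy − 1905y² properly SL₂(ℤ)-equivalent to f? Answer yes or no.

D₁ = -3779, D₂ = -3779
f is negative-definite; reduce −f:
−f: flip: (39,-11,25)→(25,11,39)
−f: reduced (well bottom): (25,11,39) with a≤c, −a<b≤a
flip sign back: reduced form of f is (-25,-11,-39)
g is negative-definite; reduce −g:
−g: translate: b→781 (≡2711 mod 1930), so (965,2711,1905)→(965,781,159)
−g: flip: (965,781,159)→(159,-781,965)
−g: translate: b→-145 (≡-781 mod 318), so (159,-781,965)→(159,-145,39)
−g: flip: (159,-145,39)→(39,145,159)
−g: translate: b→-11 (≡145 mod 78), so (39,145,159)→(39,-11,25)
−g: flip: (39,-11,25)→(25,11,39)
−g: reduced (well bottom): (25,11,39) with a≤c, −a<b≤a
flip sign back: reduced form of g is (-25,-11,-39)
reduced forms (-25, -11, -39) vs (-25, -11, -39) ⇒ equivalent

yes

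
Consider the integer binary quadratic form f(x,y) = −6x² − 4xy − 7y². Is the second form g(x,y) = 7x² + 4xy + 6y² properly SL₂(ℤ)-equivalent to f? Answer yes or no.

D₁ = -152, D₂ = -152
f is negative-definite; reduce −f:
−f: reduced (well bottom): (6,4,7) with a≤c, −a<b≤a
flip sign back: reduced form of f is (-6,-4,-7)
g: flip: (7,4,6)→(6,-4,7)
g: reduced (well bottom): (6,-4,7) with a≤c, −a<b≤a
reduced forms (-6, -4, -7) vs (6, -4, 7) ⇒ inequivalent

no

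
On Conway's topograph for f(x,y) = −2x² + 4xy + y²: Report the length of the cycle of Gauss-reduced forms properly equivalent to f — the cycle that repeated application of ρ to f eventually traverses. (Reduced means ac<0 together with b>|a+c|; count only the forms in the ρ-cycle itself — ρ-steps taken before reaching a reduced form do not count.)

D = 24, ⌊√D⌋ = 4
river: ρ → (1,4,-2)
river: ρ → (-2,4,1)
ρ-cycle length = 2 (tail of 0 descent steps not counted)

2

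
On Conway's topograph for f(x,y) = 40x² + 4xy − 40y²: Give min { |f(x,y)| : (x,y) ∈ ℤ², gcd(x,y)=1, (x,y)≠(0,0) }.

river: ρ → (-40,76,4)
river: ρ → (4,76,-40)
river: ρ → (-40,4,40)
river: ρ → (40,76,-4)
river: ρ → (-4,76,40)
river: ρ → (40,4,-40)
closes: descent 0, river 6
min |a| on river = 4

4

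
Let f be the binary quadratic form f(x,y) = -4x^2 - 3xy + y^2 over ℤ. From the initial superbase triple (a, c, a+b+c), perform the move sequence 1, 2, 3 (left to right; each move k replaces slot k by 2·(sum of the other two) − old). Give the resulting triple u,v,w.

start (-4,1,-6) = (f(1,0),f(0,1),f(1,1))
replace slot 1: 2·(1+(-6)) − (-4) = -6 → (-6,1,-6)
replace slot 2: 2·((-6)+(-6)) − 1 = -25 → (-6,-25,-6)
replace slot 3: 2·((-6)+(-25)) − (-6) = -56 → (-6,-25,-56)

-6,-25,-56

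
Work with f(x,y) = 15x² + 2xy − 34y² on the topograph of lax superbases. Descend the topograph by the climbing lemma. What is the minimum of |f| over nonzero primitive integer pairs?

descent: ρ → (-34,-2,15)
descent: ρ → (15,32,-17)  [lands on river]
river: ρ → (-17,36,11)
river: ρ → (11,30,-26)
river: ρ → (-26,22,15)
river: ρ → (15,38,-10)
river: ρ → (-10,42,7)
river: ρ → (7,42,-10)
river: ρ → (-10,38,15)
river: ρ → (15,22,-26)
river: ρ → (-26,30,11)
river: ρ → (11,36,-17)
river: ρ → (-17,32,15)
river: ρ → (15,28,-21)
river: ρ → (-21,14,22)
river: ρ → (22,30,-13)
river: ρ → (-13,22,30)
river: ρ → (30,38,-5)
river: ρ → (-5,42,14)
river: ρ → (14,42,-5)
river: ρ → (-5,38,30)
river: ρ → (30,22,-13)
river: ρ → (-13,30,22)
river: ρ → (22,14,-21)
river: ρ → (-21,28,15)
closes: descent 2, river 24
min |a| on river = 5

5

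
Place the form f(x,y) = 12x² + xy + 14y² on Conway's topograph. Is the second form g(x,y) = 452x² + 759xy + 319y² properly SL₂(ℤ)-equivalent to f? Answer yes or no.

D₁ = -671, D₂ = -671
f: reduced (well bottom): (12,1,14) with a≤c, −a<b≤a
g: translate: b→-145 (≡759 mod 904), so (452,759,319)→(452,-145,12)
g: flip: (452,-145,12)→(12,145,452)
g: translate: b→1 (≡145 mod 24), so (12,145,452)→(12,1,14)
g: reduced (well bottom): (12,1,14) with a≤c, −a<b≤a
reduced forms (12, 1, 14) vs (12, 1, 14) ⇒ equivalent

yes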